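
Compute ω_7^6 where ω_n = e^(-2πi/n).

ω_7^6 = e^(-2πi·6/7)
= cos(-2π·6/7) + i·sin(-2π·6/7)
= cos(-12π/7) + i·sin(-12π/7)

ω_7^6 = cos(-12π/7) + i·sin(-12π/7) = 0.6235+0.7818i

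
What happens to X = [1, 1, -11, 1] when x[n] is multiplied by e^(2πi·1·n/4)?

Modulation property: DFT(ω_4^(-1n)·x[n]) = X[(k-1) mod 4], so circularly shift X by 1 positions.

X[k-1] = [1, 1, 1, -11]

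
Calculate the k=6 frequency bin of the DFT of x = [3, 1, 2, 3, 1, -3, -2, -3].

X[6] = Σ(n=0 to 7) x[n] · ω_8^(6n) where ω_8 = e^(-2πi/8)
= (3)·ω_8^0 + (1)·ω_8^6 + (2)·ω_8^12 + (3)·ω_8^18 + (1)·ω_8^24 + (-3)·ω_8^30 + (-2)·ω_8^36 + (-3)·ω_8^42

X[6] = 4-2i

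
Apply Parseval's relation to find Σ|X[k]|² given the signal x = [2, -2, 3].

Parseval: Σ|x[n]|² = (1/N)Σ|X[k]|², so Σ|X[k]|² = N·Σ|x[n]|² = 3·17.0000

Σ|X[k]|² = N·Σ|x[n]|² = 3·17.0000 = 51.0000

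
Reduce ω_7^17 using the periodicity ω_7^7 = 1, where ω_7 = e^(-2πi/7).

Since ω_7^7 = 1, powers reduce modulo 7.
17 mod 7 = 3
So ω_7^17 = ω_7^3 = e^(-2πi·3/7)

ω_7^17 = ω_7^3 = -0.9010-0.4339i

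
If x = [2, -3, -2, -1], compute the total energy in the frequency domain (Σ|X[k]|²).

Parseval: Σ|x[n]|² = (1/N)Σ|X[k]|², so Σ|X[k]|² = N·Σ|x[n]|² = 4·18.0000

Σ|X[k]|² = N·Σ|x[n]|² = 4·18.0000 = 72.0000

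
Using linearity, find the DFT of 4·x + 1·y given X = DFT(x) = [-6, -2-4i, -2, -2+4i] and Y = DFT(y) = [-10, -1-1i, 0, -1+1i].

By linearity: DFT(4x + 1y) = 4·DFT(x) + 1·DFT(y)
= 4·[-6, -2-4i, -2, -2+4i] + 1·[-10, -1-1i, 0, -1+1i]

Computing element-wise:
Z[0] = 4·(-6) + 1·(-10) = -34
Z[1] = 4·(-2-4i) + 1·(-1-1i) = -9-17i
Z[2] = 4·(-2) + 1·(0) = -8
Z[3] = 4·(-2+4i) + 1·(-1+1i) = -9+17i

DFT(4x + 1y) = 4·X + 1·Y = [-34, -9-17i, -8, -9+17i]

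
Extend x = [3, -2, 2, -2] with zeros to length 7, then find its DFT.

Original 4-point DFT: [1, 1, 9, 1]
Zero-padded 7-point DFT provides frequency interpolation.

DFT_7([x, 0, ...]) = [1, 3.1099+0.4816i, 0.3961+1.2540i, 6.4940+4.3813i, 6.4940-4.3813i, 0.3961-1.2540i, 3.1099-0.4816i]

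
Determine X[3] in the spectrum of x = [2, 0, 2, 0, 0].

X[3] = Σ(n=0 to 4) x[n] · ω_5^(3n) where ω_5 = e^(-2πi/5)
= (2)·ω_5^0 + (0)·ω_5^3 + (2)·ω_5^6 + (0)·ω_5^9 + (0)·ω_5^12

X[3] = 2.6180-1.9021i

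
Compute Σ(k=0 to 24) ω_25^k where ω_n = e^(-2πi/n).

Sum of all nth roots of unity equals 0 for n > 1 (geometric series with r ≠ 1).

0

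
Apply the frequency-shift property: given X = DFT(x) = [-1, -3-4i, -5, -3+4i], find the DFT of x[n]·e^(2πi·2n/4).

Modulation property: DFT(ω_4^(-2n)·x[n]) = X[(k-2) mod 4], so circularly shift X by 2 positions.

X[k-2] = [-5, -3+4i, -1, -3-4i]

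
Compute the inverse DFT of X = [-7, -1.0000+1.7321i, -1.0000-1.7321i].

x[n] = (1/3) Σ(k=0 to 2) X[k] · e^(2πikn/3)

Computing each x[n]:
x[0] = -3
x[1] = -3
x[2] = -1

x = [-3, -3, -1]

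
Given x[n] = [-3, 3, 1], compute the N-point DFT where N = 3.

X[k] = Σ(n=0 to 2) x[n] · ω_3^(nk)
where ω_3 = e^(-2πi/3)

Computing each X[k]:
X[0] = 1
X[1] = -5.0000-1.7321i
X[2] = -5.0000+1.7321i

X = [1, -5.0000-1.7321i, -5.0000+1.7321i]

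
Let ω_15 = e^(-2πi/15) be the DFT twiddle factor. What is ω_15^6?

ω_15^6 = e^(-2πi·6/15)
= cos(-2π·6/15) + i·sin(-2π·6/15)
= cos(-12π/15) + i·sin(-12π/15)

ω_15^6 = cos(-12π/15) + i·sin(-12π/15) = -0.8090-0.5878i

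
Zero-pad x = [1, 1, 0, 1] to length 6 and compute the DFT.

Original 4-point DFT: [3, 1, -1, 1]
Zero-padded 6-point DFT provides frequency interpolation.

DFT_6([x, 0, ...]) = [3, 0.5000-0.8660i, 1.5000-0.8660i, -1, 1.5000+0.8660i, 0.5000+0.8660i]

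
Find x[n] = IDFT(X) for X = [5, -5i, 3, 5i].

x[n] = (1/4) Σ(k=0 to 3) X[k] · e^(2πikn/4)

Computing each x[n]:
x[0] = 2
x[1] = 3
x[2] = 2
x[3] = -2

x = [2, 3, 2, -2]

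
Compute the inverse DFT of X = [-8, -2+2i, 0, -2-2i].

x[n] = (1/4) Σ(k=0 to 3) X[k] · e^(2πikn/4)

Computing each x[n]:
x[0] = -3
x[1] = -3
x[2] = -1
x[3] = -1

x = [-3, -3, -1, -1]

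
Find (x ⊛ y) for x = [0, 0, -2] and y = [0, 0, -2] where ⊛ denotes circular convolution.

(x ⊛ y)[n] = Σ(m=0 to 2) x[m] · y[(n-m) mod 3]

Computing each output sample:
(x ⊛ y)[0] = 0
(x ⊛ y)[1] = 4
(x ⊛ y)[2] = 0

x ⊛ y = [0, 4, 0]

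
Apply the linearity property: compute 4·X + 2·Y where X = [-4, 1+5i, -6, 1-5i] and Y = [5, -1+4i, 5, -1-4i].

By linearity: DFT(4x + 2y) = 4·DFT(x) + 2·DFT(y)
= 4·[-4, 1+5i, -6, 1-5i] + 2·[5, -1+4i, 5, -1-4i]

Computing element-wise:
Z[0] = 4·(-4) + 2·(5) = -6
Z[1] = 4·(1+5i) + 2·(-1+4i) = 2+28i
Z[2] = 4·(-6) + 2·(5) = -14
Z[3] = 4·(1-5i) + 2·(-1-4i) = 2-28i

DFT(4x + 2y) = 4·X + 2·Y = [-6, 2+28i, -14, 2-28i]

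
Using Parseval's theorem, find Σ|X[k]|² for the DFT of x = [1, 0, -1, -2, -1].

Parseval: Σ|x[n]|² = (1/N)Σ|X[k]|², so Σ|X[k]|² = N·Σ|x[n]|² = 5·7.0000

Σ|X[k]|² = N·Σ|x[n]|² = 5·7.0000 = 35.0000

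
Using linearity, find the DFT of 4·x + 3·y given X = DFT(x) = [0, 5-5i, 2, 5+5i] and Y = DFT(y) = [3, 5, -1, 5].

By linearity: DFT(4x + 3y) = 4·DFT(x) + 3·DFT(y)
= 4·[0, 5-5i, 2, 5+5i] + 3·[3, 5, -1, 5]

Computing element-wise:
Z[0] = 4·(0) + 3·(3) = 9
Z[1] = 4·(5-5i) + 3·(5) = 35-20i
Z[2] = 4·(2) + 3·(-1) = 5
Z[3] = 4·(5+5i) + 3·(5) = 35+20i

DFT(4x + 3y) = 4·X + 3·Y = [9, 35-20i, 5, 35+20i]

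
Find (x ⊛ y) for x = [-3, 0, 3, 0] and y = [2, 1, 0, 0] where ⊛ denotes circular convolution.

(x ⊛ y)[n] = Σ(m=0 to 3) x[m] · y[(n-m) mod 4]

Computing each output sample:
(x ⊛ y)[0] = -6
(x ⊛ y)[1] = -3
(x ⊛ y)[2] = 6
(x ⊛ y)[3] = 3

x ⊛ y = [-6, -3, 6, 3]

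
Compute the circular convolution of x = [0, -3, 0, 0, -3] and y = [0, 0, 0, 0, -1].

(x ⊛ y)[n] = Σ(m=0 to 4) x[m] · y[(n-m) mod 5]

Computing each output sample:
(x ⊛ y)[0] = 3
(x ⊛ y)[1] = 0
(x ⊛ y)[2] = 0
(x ⊛ y)[3] = 3
(x ⊛ y)[4] = 0

x ⊛ y = [3, 0, 0, 3, 0]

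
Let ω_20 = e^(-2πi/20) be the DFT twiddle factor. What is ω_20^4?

ω_20^4 = e^(-2πi·4/20)
= cos(-2π·4/20) + i·sin(-2π·4/20)
= cos(-8π/20) + i·sin(-8π/20)

ω_20^4 = cos(-8π/20) + i·sin(-8π/20) = 0.3090-0.9511i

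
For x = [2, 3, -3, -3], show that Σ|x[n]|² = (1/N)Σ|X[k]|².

Time domain:
Σ|x[n]|² = |2|² + |3|² + |-3|² + |-3|² = 31.0000

Frequency domain:
(1/4)Σ|X[k]|² = (1/4)(|-1|² + |5-6i|² + |-1|² + |5+6i|²) = (1/4)·124.0000 = 31.0000

Both sides agree, confirming Parseval's theorem.

Σ|x[n]|² = (1/N)Σ|X[k]|² = 31.0000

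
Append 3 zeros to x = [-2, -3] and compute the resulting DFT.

Original 2-point DFT: [-5, 1]
Zero-padded 5-point DFT provides frequency interpolation.

DFT_5([x, 0, ...]) = [-5, -2.9271+2.8532i, 0.4271+1.7634i, 0.4271-1.7634i, -2.9271-2.8532i]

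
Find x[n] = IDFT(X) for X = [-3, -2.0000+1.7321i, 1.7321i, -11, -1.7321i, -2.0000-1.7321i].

x[n] = (1/6) Σ(k=0 to 5) X[k] · e^(2πikn/6)

Computing each x[n]:
x[0] = -3
x[1] = 0
x[2] = -2
x[3] = 2
x[4] = -2
x[5] = 2

x = [-3, 0, -2, 2, -2, 2]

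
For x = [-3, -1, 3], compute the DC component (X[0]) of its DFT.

X[0] = Σ(n=0 to 2) x[n] · ω_3^0 = Σ x[n]
= (-3) + (-1) + (3)

X[0] = -1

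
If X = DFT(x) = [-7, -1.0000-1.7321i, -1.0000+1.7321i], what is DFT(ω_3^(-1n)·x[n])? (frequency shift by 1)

Modulation property: DFT(ω_3^(-1n)·x[n]) = X[(k-1) mod 3], so circularly shift X by 1 positions.

X[k-1] = [-1.0000+1.7321i, -7, -1.0000-1.7321i]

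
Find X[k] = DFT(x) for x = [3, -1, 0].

X[k] = Σ(n=0 to 2) x[n] · ω_3^(nk)
where ω_3 = e^(-2πi/3)

Computing each X[k]:
X[0] = 2
X[1] = 3.5000+0.8660i
X[2] = 3.5000-0.8660i

X = [2, 3.5000+0.8660i, 3.5000-0.8660i]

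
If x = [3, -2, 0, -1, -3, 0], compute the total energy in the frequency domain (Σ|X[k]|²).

Parseval: Σ|x[n]|² = (1/N)Σ|X[k]|², so Σ|X[k]|² = N·Σ|x[n]|² = 6·23.0000

Σ|X[k]|² = N·Σ|x[n]|² = 6·23.0000 = 138.0000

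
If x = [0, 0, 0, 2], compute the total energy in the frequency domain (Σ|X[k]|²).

Parseval: Σ|x[n]|² = (1/N)Σ|X[k]|², so Σ|X[k]|² = N·Σ|x[n]|² = 4·4.0000

Σ|X[k]|² = N·Σ|x[n]|² = 4·4.0000 = 16.0000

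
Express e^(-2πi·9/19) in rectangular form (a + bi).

ω_19^9 = e^(-2πi·9/19)
= cos(-2π·9/19) + i·sin(-2π·9/19)
= cos(-18π/19) + i·sin(-18π/19)

ω_19^9 = cos(-18π/19) + i·sin(-18π/19) = -0.9864-0.1646i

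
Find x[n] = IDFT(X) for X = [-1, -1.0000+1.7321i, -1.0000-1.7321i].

x[n] = (1/3) Σ(k=0 to 2) X[k] · e^(2πikn/3)

Computing each x[n]:
x[0] = -1
x[1] = -1
x[2] = 1

x = [-1, -1, 1]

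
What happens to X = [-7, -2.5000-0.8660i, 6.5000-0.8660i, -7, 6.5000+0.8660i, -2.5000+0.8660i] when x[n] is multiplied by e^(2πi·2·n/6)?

Modulation property: DFT(ω_6^(-2n)·x[n]) = X[(k-2) mod 6], so circularly shift X by 2 positions.

X[k-2] = [6.5000+0.8660i, -2.5000+0.8660i, -7, -2.5000-0.8660i, 6.5000-0.8660i, -7]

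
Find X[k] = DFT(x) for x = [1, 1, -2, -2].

X[k] = Σ(n=0 to 3) x[n] · ω_4^(nk)
where ω_4 = e^(-2πi/4)

Computing each X[k]:
X[0] = -2
X[1] = 3-3i
X[2] = 0
X[3] = 3+3i

X = [-2, 3-3i, 0, 3+3i]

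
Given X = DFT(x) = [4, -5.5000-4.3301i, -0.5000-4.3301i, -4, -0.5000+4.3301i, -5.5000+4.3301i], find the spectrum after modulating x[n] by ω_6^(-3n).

Modulation property: DFT(ω_6^(-3n)·x[n]) = X[(k-3) mod 6], so circularly shift X by 3 positions.

X[k-3] = [-4, -0.5000+4.3301i, -5.5000+4.3301i, 4, -5.5000-4.3301i, -0.5000-4.3301i]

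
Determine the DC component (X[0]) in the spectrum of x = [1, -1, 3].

X[0] = Σ(n=0 to 2) x[n] · ω_3^0 = Σ x[n]
= (1) + (-1) + (3)

X[0] = 3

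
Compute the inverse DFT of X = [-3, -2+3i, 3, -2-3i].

x[n] = (1/4) Σ(k=0 to 3) X[k] · e^(2πikn/4)

Computing each x[n]:
x[0] = -1
x[1] = -3
x[2] = 1
x[3] = 0

x = [-1, -3, 1, 0]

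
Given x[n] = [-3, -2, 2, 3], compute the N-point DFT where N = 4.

X[k] = Σ(n=0 to 3) x[n] · ω_4^(nk)
where ω_4 = e^(-2πi/4)

Computing each X[k]:
X[0] = 0
X[1] = -5+5i
X[2] = -2
X[3] = -5-5i

X = [0, -5+5i, -2, -5-5i]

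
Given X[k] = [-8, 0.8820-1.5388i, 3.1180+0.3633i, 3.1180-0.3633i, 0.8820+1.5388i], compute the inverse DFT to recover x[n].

x[n] = (1/5) Σ(k=0 to 4) X[k] · e^(2πikn/5)

Computing each x[n]:
x[0] = 0
x[1] = -2
x[2] = -1
x[3] = -2
x[4] = -3

x = [0, -2, -1, -2, -3]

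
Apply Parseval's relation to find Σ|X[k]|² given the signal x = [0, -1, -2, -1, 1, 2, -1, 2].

Parseval: Σ|x[n]|² = (1/N)Σ|X[k]|², so Σ|X[k]|² = N·Σ|x[n]|² = 8·16.0000

Σ|X[k]|² = N·Σ|x[n]|² = 8·16.0000 = 128.0000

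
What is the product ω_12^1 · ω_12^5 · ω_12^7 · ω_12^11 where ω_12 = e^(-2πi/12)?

The primitive 12th roots of unity are ω_12^k for k coprime to 12: k ∈ {1, 5, 7, 11}
Their product equals the constant term of the cyclotomic polynomial Φ_12(x) up to sign.
For n ≥ 3, the product of all primitive nth roots of unity is 1. (For n=1 it is 1; for n=2 it is -1.)

1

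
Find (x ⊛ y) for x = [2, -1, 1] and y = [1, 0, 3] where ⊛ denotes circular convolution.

(x ⊛ y)[n] = Σ(m=0 to 2) x[m] · y[(n-m) mod 3]

Computing each output sample:
(x ⊛ y)[0] = -1
(x ⊛ y)[1] = 2
(x ⊛ y)[2] = 7

x ⊛ y = [-1, 2, 7]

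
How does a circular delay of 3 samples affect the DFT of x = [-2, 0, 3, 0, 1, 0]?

Time shift by 3: X_shifted[k] = ω_6^(3k) · X[k]
Shifted x = [0, 1, 0, -2, 0, 3]

DFT(x[n-3]) = [2, 4.0000+1.7321i, -4.0000+1.7321i, -2, -4.0000-1.7321i, 4.0000-1.7321i]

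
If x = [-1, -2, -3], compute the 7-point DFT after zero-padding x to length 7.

Original 3-point DFT: [-6, 1.5000-0.8660i, 1.5000+0.8660i]
Zero-padded 7-point DFT provides frequency interpolation.

DFT_7([x, 0, ...]) = [-6, -1.5794+4.4884i, 2.1479+0.6482i, -1.0685-1.4777i, -1.0685+1.4777i, 2.1479-0.6482i, -1.5794-4.4884i]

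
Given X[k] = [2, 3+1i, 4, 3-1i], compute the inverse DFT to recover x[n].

x[n] = (1/4) Σ(k=0 to 3) X[k] · e^(2πikn/4)

Computing each x[n]:
x[0] = 3
x[1] = -1
x[2] = 0
x[3] = 0

x = [3, -1, 0, 0]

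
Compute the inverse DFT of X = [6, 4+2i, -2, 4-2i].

x[n] = (1/4) Σ(k=0 to 3) X[k] · e^(2πikn/4)

Computing each x[n]:
x[0] = 3
x[1] = 1
x[2] = -1
x[3] = 3

x = [3, 1, -1, 3]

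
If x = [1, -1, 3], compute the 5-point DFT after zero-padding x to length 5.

Original 3-point DFT: [3, 3.4641i, -3.4641i]
Zero-padded 5-point DFT provides frequency interpolation.

DFT_5([x, 0, ...]) = [3, -1.7361-0.8123i, 2.7361+3.4410i, 2.7361-3.4410i, -1.7361+0.8123i]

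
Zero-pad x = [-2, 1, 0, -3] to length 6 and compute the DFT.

Original 4-point DFT: [-4, -2-4i, 0, -2+4i]
Zero-padded 6-point DFT provides frequency interpolation.

DFT_6([x, 0, ...]) = [-4, 1.5000-0.8660i, -5.5000-0.8660i, 0, -5.5000+0.8660i, 1.5000+0.8660i]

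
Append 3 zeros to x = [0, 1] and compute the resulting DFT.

Original 2-point DFT: [1, -1]
Zero-padded 5-point DFT provides frequency interpolation.

DFT_5([x, 0, ...]) = [1, 0.3090-0.9511i, -0.8090-0.5878i, -0.8090+0.5878i, 0.3090+0.9511i]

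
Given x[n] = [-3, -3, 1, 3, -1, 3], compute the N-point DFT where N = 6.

X[k] = Σ(n=0 to 5) x[n] · ω_6^(nk)
where ω_6 = e^(-2πi/6)

Computing each X[k]:
X[0] = 0
X[1] = -6.0000+3.4641i
X[2] = 6.9282i
X[3] = -6
X[4] = -6.9282i
X[5] = -6.0000-3.4641i

X = [0, -6.0000+3.4641i, 6.9282i, -6, -6.9282i, -6.0000-3.4641i]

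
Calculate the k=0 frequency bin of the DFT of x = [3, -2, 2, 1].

X[0] = Σ(n=0 to 3) x[n] · ω_4^0 = Σ x[n]
= (3) + (-2) + (2) + (1)

X[0] = 4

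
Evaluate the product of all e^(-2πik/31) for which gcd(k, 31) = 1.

The primitive 31st roots of unity are ω_31^k for k coprime to 31: k ∈ {1, 2, 3, 4, 5, 6, 7, 8, 9, 10, 11, 12, 13, 14, 15, 16, 17, 18, 19, 20, 21, 22, 23, 24, 25, 26, 27, 28, 29, 30}
Their product equals the constant term of the cyclotomic polynomial Φ_31(x) up to sign.
For n ≥ 3, the product of all primitive nth roots of unity is 1. (For n=1 it is 1; for n=2 it is -1.)

1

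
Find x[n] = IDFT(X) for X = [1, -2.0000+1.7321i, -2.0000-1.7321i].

x[n] = (1/3) Σ(k=0 to 2) X[k] · e^(2πikn/3)

Computing each x[n]:
x[0] = -1
x[1] = 0
x[2] = 2

x = [-1, 0, 2]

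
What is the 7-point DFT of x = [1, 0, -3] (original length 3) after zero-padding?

Original 3-point DFT: [-2, 2.5000-2.5981i, 2.5000+2.5981i]
Zero-padded 7-point DFT provides frequency interpolation.

DFT_7([x, 0, ...]) = [-2, 1.6676+2.9248i, 3.7029-1.3017i, -0.8705-2.3455i, -0.8705+2.3455i, 3.7029+1.3017i, 1.6676-2.9248i]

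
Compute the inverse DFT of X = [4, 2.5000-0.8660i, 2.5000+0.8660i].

x[n] = (1/3) Σ(k=0 to 2) X[k] · e^(2πikn/3)

Computing each x[n]:
x[0] = 3
x[1] = 1
x[2] = 0

x = [3, 1, 0]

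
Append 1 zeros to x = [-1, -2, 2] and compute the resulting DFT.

Original 3-point DFT: [-1, -1.0000+3.4641i, -1.0000-3.4641i]
Zero-padded 4-point DFT provides frequency interpolation.

DFT_4([x, 0, ...]) = [-1, -3+2i, 3, -3-2i]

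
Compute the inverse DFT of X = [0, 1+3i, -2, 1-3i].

x[n] = (1/4) Σ(k=0 to 3) X[k] · e^(2πikn/4)

Computing each x[n]:
x[0] = 0
x[1] = -1
x[2] = -1
x[3] = 2

x = [0, -1, -1, 2]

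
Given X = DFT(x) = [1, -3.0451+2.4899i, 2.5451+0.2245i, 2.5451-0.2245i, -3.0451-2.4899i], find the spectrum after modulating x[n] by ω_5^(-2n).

Modulation property: DFT(ω_5^(-2n)·x[n]) = X[(k-2) mod 5], so circularly shift X by 2 positions.

X[k-2] = [2.5451-0.2245i, -3.0451-2.4899i, 1, -3.0451+2.4899i, 2.5451+0.2245i]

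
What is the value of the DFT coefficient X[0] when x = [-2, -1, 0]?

X[0] = Σ(n=0 to 2) x[n] · ω_3^0 = Σ x[n]
= (-2) + (-1) + (0)

X[0] = -3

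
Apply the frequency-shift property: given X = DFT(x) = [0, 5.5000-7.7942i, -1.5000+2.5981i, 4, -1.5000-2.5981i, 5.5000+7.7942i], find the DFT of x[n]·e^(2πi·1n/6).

Modulation property: DFT(ω_6^(-1n)·x[n]) = X[(k-1) mod 6], so circularly shift X by 1 positions.

X[k-1] = [5.5000+7.7942i, 0, 5.5000-7.7942i, -1.5000+2.5981i, 4, -1.5000-2.5981i]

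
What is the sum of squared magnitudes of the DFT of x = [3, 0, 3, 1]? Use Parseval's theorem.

Parseval: Σ|x[n]|² = (1/N)Σ|X[k]|², so Σ|X[k]|² = N·Σ|x[n]|² = 4·19.0000

Σ|X[k]|² = N·Σ|x[n]|² = 4·19.0000 = 76.0000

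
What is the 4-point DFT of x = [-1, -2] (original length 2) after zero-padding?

Original 2-point DFT: [-3, 1]
Zero-padded 4-point DFT provides frequency interpolation.

DFT_4([x, 0, ...]) = [-3, -1+2i, 1, -1-2i]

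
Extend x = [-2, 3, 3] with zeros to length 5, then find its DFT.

Original 3-point DFT: [4, -5, -5]
Zero-padded 5-point DFT provides frequency interpolation.

DFT_5([x, 0, ...]) = [4, -3.5000-4.6165i, -3.5000+1.0898i, -3.5000-1.0898i, -3.5000+4.6165i]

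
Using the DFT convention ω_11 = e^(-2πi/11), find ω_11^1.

ω_11^1 = e^(-2πi·1/11)
= cos(-2π·1/11) + i·sin(-2π·1/11)
= cos(-2π/11) + i·sin(-2π/11)

ω_11^1 = cos(-2π/11) + i·sin(-2π/11) = 0.8413-0.5406i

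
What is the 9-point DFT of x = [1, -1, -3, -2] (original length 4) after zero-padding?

Original 4-point DFT: [-5, 4-1i, 1, 4+1i]
Zero-padded 9-point DFT provides frequency interpolation.

DFT_9([x, 0, ...]) = [-5, 0.7130+5.3293i, 4.6454+0.2788i, 1.0000-1.7321i, 0.6416+0.1457i, 0.6416-0.1457i, 1.0000+1.7321i, 4.6454-0.2788i, 0.7130-5.3293i]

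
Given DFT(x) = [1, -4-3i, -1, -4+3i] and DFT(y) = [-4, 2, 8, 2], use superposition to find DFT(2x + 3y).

By linearity: DFT(2x + 3y) = 2·DFT(x) + 3·DFT(y)
= 2·[1, -4-3i, -1, -4+3i] + 3·[-4, 2, 8, 2]

Computing element-wise:
Z[0] = 2·(1) + 3·(-4) = -10
Z[1] = 2·(-4-3i) + 3·(2) = -2-6i
Z[2] = 2·(-1) + 3·(8) = 22
Z[3] = 2·(-4+3i) + 3·(2) = -2+6i

DFT(2x + 3y) = 2·X + 3·Y = [-10, -2-6i, 22, -2+6i]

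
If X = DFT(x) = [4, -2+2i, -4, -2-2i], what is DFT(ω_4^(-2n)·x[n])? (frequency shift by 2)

Modulation property: DFT(ω_4^(-2n)·x[n]) = X[(k-2) mod 4], so circularly shift X by 2 positions.

X[k-2] = [-4, -2-2i, 4, -2+2i]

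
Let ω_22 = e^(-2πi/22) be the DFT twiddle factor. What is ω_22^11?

ω_22^11 = e^(-2πi·11/22)
= cos(-2π·11/22) + i·sin(-2π·11/22)
= cos(-22π/22) + i·sin(-22π/22)

ω_22^11 = cos(-22π/22) + i·sin(-22π/22) = -1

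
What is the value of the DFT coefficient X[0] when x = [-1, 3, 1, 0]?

X[0] = Σ(n=0 to 3) x[n] · ω_4^0 = Σ x[n]
= (-1) + (3) + (1) + (0)

X[0] = 3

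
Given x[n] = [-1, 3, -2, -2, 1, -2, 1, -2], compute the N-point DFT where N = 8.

X[k] = Σ(n=0 to 7) x[n] · ω_8^(nk)
where ω_8 = e^(-2πi/8)

Computing each X[k]:
X[0] = -4
X[1] = 1.5355-0.5355i
X[2] = 1-5i
X[3] = -5.5355-6.5355i
X[4] = 2
X[5] = -5.5355+6.5355i
X[6] = 1+5i
X[7] = 1.5355+0.5355i

X = [-4, 1.5355-0.5355i, 1-5i, -5.5355-6.5355i, 2, -5.5355+6.5355i, 1+5i, 1.5355+0.5355i]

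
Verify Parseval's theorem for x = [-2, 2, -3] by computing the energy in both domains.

Time domain:
Σ|x[n]|² = |-2|² + |2|² + |-3|² = 17.0000

Frequency domain:
(1/3)Σ|X[k]|² = (1/3)(|-3|² + |-1.5000-4.3301i|² + |-1.5000+4.3301i|²) = (1/3)·51.0000 = 17.0000

Both sides agree, confirming Parseval's theorem.

Σ|x[n]|² = (1/N)Σ|X[k]|² = 17.0000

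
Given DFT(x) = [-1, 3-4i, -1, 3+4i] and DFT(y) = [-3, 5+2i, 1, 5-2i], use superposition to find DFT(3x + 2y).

By linearity: DFT(3x + 2y) = 3·DFT(x) + 2·DFT(y)
= 3·[-1, 3-4i, -1, 3+4i] + 2·[-3, 5+2i, 1, 5-2i]

Computing element-wise:
Z[0] = 3·(-1) + 2·(-3) = -9
Z[1] = 3·(3-4i) + 2·(5+2i) = 19-8i
Z[2] = 3·(-1) + 2·(1) = -1
Z[3] = 3·(3+4i) + 2·(5-2i) = 19+8i

DFT(3x + 2y) = 3·X + 2·Y = [-9, 19-8i, -1, 19+8i]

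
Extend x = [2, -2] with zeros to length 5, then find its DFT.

Original 2-point DFT: [0, 4]
Zero-padded 5-point DFT provides frequency interpolation.

DFT_5([x, 0, ...]) = [0, 1.3820+1.9021i, 3.6180+1.1756i, 3.6180-1.1756i, 1.3820-1.9021i]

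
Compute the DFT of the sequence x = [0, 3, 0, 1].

X[k] = Σ(n=0 to 3) x[n] · ω_4^(nk)
where ω_4 = e^(-2πi/4)

Computing each X[k]:
X[0] = 4
X[1] = -2i
X[2] = -4
X[3] = 2i

X = [4, -2i, -4, 2i]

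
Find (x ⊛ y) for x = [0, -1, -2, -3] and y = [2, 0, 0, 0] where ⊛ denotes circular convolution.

(x ⊛ y)[n] = Σ(m=0 to 3) x[m] · y[(n-m) mod 4]

Computing each output sample:
(x ⊛ y)[0] = 0
(x ⊛ y)[1] = -2
(x ⊛ y)[2] = -4
(x ⊛ y)[3] = -6

x ⊛ y = [0, -2, -4, -6]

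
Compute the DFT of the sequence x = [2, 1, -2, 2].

X[k] = Σ(n=0 to 3) x[n] · ω_4^(nk)
where ω_4 = e^(-2πi/4)

Computing each X[k]:
X[0] = 3
X[1] = 4+1i
X[2] = -3
X[3] = 4-1i

X = [3, 4+1i, -3, 4-1i]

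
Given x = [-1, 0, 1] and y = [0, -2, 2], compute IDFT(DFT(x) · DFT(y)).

(x ⊛ y)[n] = Σ(m=0 to 2) x[m] · y[(n-m) mod 3]

Computing each output sample:
(x ⊛ y)[0] = -2
(x ⊛ y)[1] = 4
(x ⊛ y)[2] = -2

x ⊛ y = [-2, 4, -2]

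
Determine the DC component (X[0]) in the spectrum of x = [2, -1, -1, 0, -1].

X[0] = Σ(n=0 to 4) x[n] · ω_5^0 = Σ x[n]
= (2) + (-1) + (-1) + (0) + (-1)

X[0] = -1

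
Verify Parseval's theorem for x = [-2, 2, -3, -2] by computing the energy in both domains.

Time domain:
Σ|x[n]|² = |-2|² + |2|² + |-3|² + |-2|² = 21.0000

Frequency domain:
(1/4)Σ|X[k]|² = (1/4)(|-5|² + |1-4i|² + |-5|² + |1+4i|²) = (1/4)·84.0000 = 21.0000

Both sides agree, confirming Parseval's theorem.

Σ|x[n]|² = (1/N)Σ|X[k]|² = 21.0000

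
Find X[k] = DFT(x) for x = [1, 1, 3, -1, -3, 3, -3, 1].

X[k] = Σ(n=0 to 7) x[n] · ω_8^(nk)
where ω_8 = e^(-2πi/8)

Computing each X[k]:
X[0] = 2
X[1] = 4.0000-3.1716i
X[2] = -2-4i
X[3] = 4.0000+8.8284i
X[4] = -6
X[5] = 4.0000-8.8284i
X[6] = -2+4i
X[7] = 4.0000+3.1716i

X = [2, 4.0000-3.1716i, -2-4i, 4.0000+8.8284i, -6, 4.0000-8.8284i, -2+4i, 4.0000+3.1716i]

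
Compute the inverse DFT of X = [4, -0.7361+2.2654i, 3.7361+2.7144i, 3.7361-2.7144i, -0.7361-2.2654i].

x[n] = (1/5) Σ(k=0 to 4) X[k] · e^(2πikn/5)

Computing each x[n]:
x[0] = 2
x[1] = -2
x[2] = 2
x[3] = 1
x[4] = 1

x = [2, -2, 2, 1, 1]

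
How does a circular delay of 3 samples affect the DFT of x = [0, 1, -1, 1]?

Time shift by 3: X_shifted[k] = ω_4^(3k) · X[k]
Shifted x = [1, -1, 1, 0]

DFT(x[n-3]) = [1, 1i, 3, -1i]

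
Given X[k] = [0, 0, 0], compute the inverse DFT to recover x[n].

x[n] = (1/3) Σ(k=0 to 2) X[k] · e^(2πikn/3)

Computing each x[n]:
x[0] = 0
x[1] = 0
x[2] = 0

x = [0, 0, 0]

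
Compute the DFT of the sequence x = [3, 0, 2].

X[k] = Σ(n=0 to 2) x[n] · ω_3^(nk)
where ω_3 = e^(-2πi/3)

Computing each X[k]:
X[0] = 5
X[1] = 2.0000+1.7321i
X[2] = 2.0000-1.7321i

X = [5, 2.0000+1.7321i, 2.0000-1.7321i]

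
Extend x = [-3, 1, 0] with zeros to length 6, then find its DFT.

Original 3-point DFT: [-2, -3.5000-0.8660i, -3.5000+0.8660i]
Zero-padded 6-point DFT provides frequency interpolation.

DFT_6([x, 0, ...]) = [-2, -2.5000-0.8660i, -3.5000-0.8660i, -4, -3.5000+0.8660i, -2.5000+0.8660i]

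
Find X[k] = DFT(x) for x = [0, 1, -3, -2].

X[k] = Σ(n=0 to 3) x[n] · ω_4^(nk)
where ω_4 = e^(-2πi/4)

Computing each X[k]:
X[0] = -4
X[1] = 3-3i
X[2] = -2
X[3] = 3+3i

X = [-4, 3-3i, -2, 3+3i]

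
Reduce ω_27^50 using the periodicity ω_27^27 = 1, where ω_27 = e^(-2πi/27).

Since ω_27^27 = 1, powers reduce modulo 27.
50 mod 27 = 23
So ω_27^50 = ω_27^23 = e^(-2πi·23/27)

ω_27^50 = ω_27^23 = 0.5972+0.8021i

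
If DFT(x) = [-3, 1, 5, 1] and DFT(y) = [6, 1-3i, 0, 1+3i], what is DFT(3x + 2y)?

By linearity: DFT(3x + 2y) = 3·DFT(x) + 2·DFT(y)
= 3·[-3, 1, 5, 1] + 2·[6, 1-3i, 0, 1+3i]

Computing element-wise:
Z[0] = 3·(-3) + 2·(6) = 3
Z[1] = 3·(1) + 2·(1-3i) = 5-6i
Z[2] = 3·(5) + 2·(0) = 15
Z[3] = 3·(1) + 2·(1+3i) = 5+6i

DFT(3x + 2y) = 3·X + 2·Y = [3, 5-6i, 15, 5+6i]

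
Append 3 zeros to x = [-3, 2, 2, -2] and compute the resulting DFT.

Original 4-point DFT: [-1, -5-4i, -1, -5+4i]
Zero-padded 7-point DFT provides frequency interpolation.

DFT_7([x, 0, ...]) = [-1, -0.3961-2.6458i, -6.4940-2.6458i, -3.1099+2.6458i, -3.1099-2.6458i, -6.4940+2.6458i, -0.3961+2.6458i]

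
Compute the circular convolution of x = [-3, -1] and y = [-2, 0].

(x ⊛ y)[n] = Σ(m=0 to 1) x[m] · y[(n-m) mod 2]

Computing each output sample:
(x ⊛ y)[0] = 6
(x ⊛ y)[1] = 2

x ⊛ y = [6, 2]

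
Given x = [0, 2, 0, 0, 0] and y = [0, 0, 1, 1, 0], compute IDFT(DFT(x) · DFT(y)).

(x ⊛ y)[n] = Σ(m=0 to 4) x[m] · y[(n-m) mod 5]

Computing each output sample:
(x ⊛ y)[0] = 0
(x ⊛ y)[1] = 0
(x ⊛ y)[2] = 0
(x ⊛ y)[3] = 2
(x ⊛ y)[4] = 2

x ⊛ y = [0, 0, 0, 2, 2]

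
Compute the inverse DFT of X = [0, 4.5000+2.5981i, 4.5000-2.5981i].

x[n] = (1/3) Σ(k=0 to 2) X[k] · e^(2πikn/3)

Computing each x[n]:
x[0] = 3
x[1] = -3
x[2] = 0

x = [3, -3, 0]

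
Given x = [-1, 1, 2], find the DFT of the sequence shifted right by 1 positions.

Time shift by 1: X_shifted[k] = ω_3^(1k) · X[k]
Shifted x = [2, -1, 1]

DFT(x[n-1]) = [2, 2.0000+1.7321i, 2.0000-1.7321i]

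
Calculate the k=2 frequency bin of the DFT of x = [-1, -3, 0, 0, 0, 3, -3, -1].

X[2] = Σ(n=0 to 7) x[n] · ω_8^(2n) where ω_8 = e^(-2πi/8)
= (-1)·ω_8^0 + (-3)·ω_8^2 + (0)·ω_8^4 + (0)·ω_8^6 + (0)·ω_8^8 + (3)·ω_8^10 + (-3)·ω_8^12 + (-1)·ω_8^14

X[2] = 2-1i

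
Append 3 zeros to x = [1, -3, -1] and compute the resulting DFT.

Original 3-point DFT: [-3, 3.0000+1.7321i, 3.0000-1.7321i]
Zero-padded 6-point DFT provides frequency interpolation.

DFT_6([x, 0, ...]) = [-3, 3.4641i, 3.0000+1.7321i, 3, 3.0000-1.7321i, -3.4641i]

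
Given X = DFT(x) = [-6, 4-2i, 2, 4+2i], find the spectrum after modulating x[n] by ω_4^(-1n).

Modulation property: DFT(ω_4^(-1n)·x[n]) = X[(k-1) mod 4], so circularly shift X by 1 positions.

X[k-1] = [4+2i, -6, 4-2i, 2]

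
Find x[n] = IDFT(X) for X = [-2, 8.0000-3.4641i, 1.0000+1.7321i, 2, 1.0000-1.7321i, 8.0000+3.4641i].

x[n] = (1/6) Σ(k=0 to 5) X[k] · e^(2πikn/6)

Computing each x[n]:
x[0] = 3
x[1] = 1
x[2] = 0
x[3] = -3
x[4] = -3
x[5] = 0

x = [3, 1, 0, -3, -3, 0]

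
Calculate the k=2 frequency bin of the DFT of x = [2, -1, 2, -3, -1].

X[2] = Σ(n=0 to 4) x[n] · ω_5^(2n) where ω_5 = e^(-2πi/5)
= (2)·ω_5^0 + (-1)·ω_5^2 + (2)·ω_5^4 + (-3)·ω_5^6 + (-1)·ω_5^8

X[2] = 3.3090+4.7553i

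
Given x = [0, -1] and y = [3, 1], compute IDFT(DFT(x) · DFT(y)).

(x ⊛ y)[n] = Σ(m=0 to 1) x[m] · y[(n-m) mod 2]

Computing each output sample:
(x ⊛ y)[0] = -1
(x ⊛ y)[1] = -3

x ⊛ y = [-1, -3]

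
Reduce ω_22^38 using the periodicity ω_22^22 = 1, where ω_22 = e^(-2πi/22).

Since ω_22^22 = 1, powers reduce modulo 22.
38 mod 22 = 16
So ω_22^38 = ω_22^16 = e^(-2πi·16/22)

ω_22^38 = ω_22^16 = -0.1423+0.9898i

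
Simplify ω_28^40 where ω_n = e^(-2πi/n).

Since ω_28^28 = 1, powers reduce modulo 28.
40 mod 28 = 12
So ω_28^40 = ω_28^12 = e^(-2πi·12/28)

ω_28^40 = ω_28^12 = -0.9010-0.4339i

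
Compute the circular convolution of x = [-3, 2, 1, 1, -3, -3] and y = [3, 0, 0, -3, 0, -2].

(x ⊛ y)[n] = Σ(m=0 to 5) x[m] · y[(n-m) mod 6]

Computing each output sample:
(x ⊛ y)[0] = -16
(x ⊛ y)[1] = 13
(x ⊛ y)[2] = 10
(x ⊛ y)[3] = 18
(x ⊛ y)[4] = -9
(x ⊛ y)[5] = -6

x ⊛ y = [-16, 13, 10, 18, -9, -6]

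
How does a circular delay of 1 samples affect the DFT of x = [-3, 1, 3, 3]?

Time shift by 1: X_shifted[k] = ω_4^(1k) · X[k]
Shifted x = [3, -3, 1, 3]

DFT(x[n-1]) = [4, 2+6i, 4, 2-6i]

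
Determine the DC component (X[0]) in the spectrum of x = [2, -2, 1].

X[0] = Σ(n=0 to 2) x[n] · ω_3^0 = Σ x[n]
= (2) + (-2) + (1)

X[0] = 1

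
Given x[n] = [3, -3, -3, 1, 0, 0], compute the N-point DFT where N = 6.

X[k] = Σ(n=0 to 5) x[n] · ω_6^(nk)
where ω_6 = e^(-2πi/6)

Computing each X[k]:
X[0] = -2
X[1] = 2.0000+5.1962i
X[2] = 7
X[3] = 2
X[4] = 7
X[5] = 2.0000-5.1962i

X = [-2, 2.0000+5.1962i, 7, 2, 7, 2.0000-5.1962i]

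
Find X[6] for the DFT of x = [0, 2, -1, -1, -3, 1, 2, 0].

X[6] = Σ(n=0 to 7) x[n] · ω_8^(6n) where ω_8 = e^(-2πi/8)
= (0)·ω_8^0 + (2)·ω_8^6 + (-1)·ω_8^12 + (-1)·ω_8^18 + (-3)·ω_8^24 + (1)·ω_8^30 + (2)·ω_8^36 + (0)·ω_8^42

X[6] = -4+4i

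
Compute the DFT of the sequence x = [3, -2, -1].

X[k] = Σ(n=0 to 2) x[n] · ω_3^(nk)
where ω_3 = e^(-2πi/3)

Computing each X[k]:
X[0] = 0
X[1] = 4.5000+0.8660i
X[2] = 4.5000-0.8660i

X = [0, 4.5000+0.8660i, 4.5000-0.8660i]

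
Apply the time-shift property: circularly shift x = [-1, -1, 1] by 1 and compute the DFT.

Time shift by 1: X_shifted[k] = ω_3^(1k) · X[k]
Shifted x = [1, -1, -1]

DFT(x[n-1]) = [-1, 2, 2]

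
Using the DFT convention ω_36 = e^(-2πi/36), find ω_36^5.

ω_36^5 = e^(-2πi·5/36)
= cos(-2π·5/36) + i·sin(-2π·5/36)
= cos(-10π/36) + i·sin(-10π/36)

ω_36^5 = cos(-10π/36) + i·sin(-10π/36) = 0.6428-0.7660i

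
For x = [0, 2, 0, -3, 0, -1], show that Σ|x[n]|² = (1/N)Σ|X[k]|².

Time domain:
Σ|x[n]|² = |0|² + |2|² + |0|² + |-3|² + |0|² + |-1|² = 14.0000

Frequency domain:
(1/6)Σ|X[k]|² = (1/6)(|-2|² + |3.5000-2.5981i|² + |-3.5000-2.5981i|² + |2|² + |-3.5000+2.5981i|² + |3.5000+2.5981i|²) = (1/6)·84.0000 = 14.0000

Both sides agree, confirming Parseval's theorem.

Σ|x[n]|² = (1/N)Σ|X[k]|² = 14.0000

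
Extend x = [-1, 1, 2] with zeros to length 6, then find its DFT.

Original 3-point DFT: [2, -2.5000+0.8660i, -2.5000-0.8660i]
Zero-padded 6-point DFT provides frequency interpolation.

DFT_6([x, 0, ...]) = [2, -1.5000-2.5981i, -2.5000+0.8660i, 0, -2.5000-0.8660i, -1.5000+2.5981i]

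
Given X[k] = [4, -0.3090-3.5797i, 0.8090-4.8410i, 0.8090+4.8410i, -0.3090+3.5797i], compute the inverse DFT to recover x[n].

x[n] = (1/5) Σ(k=0 to 4) X[k] · e^(2πikn/5)

Computing each x[n]:
x[0] = 1
x[1] = 3
x[2] = 0
x[3] = 2
x[4] = -2

x = [1, 3, 0, 2, -2]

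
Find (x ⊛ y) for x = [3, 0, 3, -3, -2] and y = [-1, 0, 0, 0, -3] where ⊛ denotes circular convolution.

(x ⊛ y)[n] = Σ(m=0 to 4) x[m] · y[(n-m) mod 5]

Computing each output sample:
(x ⊛ y)[0] = -3
(x ⊛ y)[1] = -9
(x ⊛ y)[2] = 6
(x ⊛ y)[3] = 9
(x ⊛ y)[4] = -7

x ⊛ y = [-3, -9, 6, 9, -7]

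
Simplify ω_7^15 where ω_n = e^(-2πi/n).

Since ω_7^7 = 1, powers reduce modulo 7.
15 mod 7 = 1
So ω_7^15 = ω_7^1 = e^(-2πi·1/7)

ω_7^15 = ω_7^1 = 0.6235-0.7818i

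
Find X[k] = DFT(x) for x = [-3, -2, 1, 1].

X[k] = Σ(n=0 to 3) x[n] · ω_4^(nk)
where ω_4 = e^(-2πi/4)

Computing each X[k]:
X[0] = -3
X[1] = -4+3i
X[2] = -1
X[3] = -4-3i

X = [-3, -4+3i, -1, -4-3i]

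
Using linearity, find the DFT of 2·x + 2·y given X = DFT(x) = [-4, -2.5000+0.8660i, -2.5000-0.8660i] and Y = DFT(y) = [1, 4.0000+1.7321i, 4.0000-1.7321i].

By linearity: DFT(2x + 2y) = 2·DFT(x) + 2·DFT(y)
= 2·[-4, -2.5000+0.8660i, -2.5000-0.8660i] + 2·[1, 4.0000+1.7321i, 4.0000-1.7321i]

Computing element-wise:
Z[0] = 2·(-4) + 2·(1) = -6
Z[1] = 2·(-2.5000+0.8660i) + 2·(4.0000+1.7321i) = 3.0000+5.1962i
Z[2] = 2·(-2.5000-0.8660i) + 2·(4.0000-1.7321i) = 3.0000-5.1962i

DFT(2x + 2y) = 2·X + 2·Y = [-6, 3.0000+5.1962i, 3.0000-5.1962i]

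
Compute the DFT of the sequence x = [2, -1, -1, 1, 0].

X[k] = Σ(n=0 to 4) x[n] · ω_5^(nk)
where ω_5 = e^(-2πi/5)

Computing each X[k]:
X[0] = 1
X[1] = 1.6910+2.1266i
X[2] = 2.8090-1.3143i
X[3] = 2.8090+1.3143i
X[4] = 1.6910-2.1266i

X = [1, 1.6910+2.1266i, 2.8090-1.3143i, 2.8090+1.3143i, 1.6910-2.1266i]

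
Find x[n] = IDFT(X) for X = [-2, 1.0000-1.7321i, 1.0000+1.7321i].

x[n] = (1/3) Σ(k=0 to 2) X[k] · e^(2πikn/3)

Computing each x[n]:
x[0] = 0
x[1] = 0
x[2] = -2

x = [0, 0, -2]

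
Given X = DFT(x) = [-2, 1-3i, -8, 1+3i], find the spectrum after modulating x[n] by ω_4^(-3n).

Modulation property: DFT(ω_4^(-3n)·x[n]) = X[(k-3) mod 4], so circularly shift X by 3 positions.

X[k-3] = [1-3i, -8, 1+3i, -2]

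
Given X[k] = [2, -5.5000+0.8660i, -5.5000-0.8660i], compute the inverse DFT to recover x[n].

x[n] = (1/3) Σ(k=0 to 2) X[k] · e^(2πikn/3)

Computing each x[n]:
x[0] = -3
x[1] = 2
x[2] = 3

x = [-3, 2, 3]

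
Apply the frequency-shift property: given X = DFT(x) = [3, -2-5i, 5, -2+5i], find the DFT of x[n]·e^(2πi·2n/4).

Modulation property: DFT(ω_4^(-2n)·x[n]) = X[(k-2) mod 4], so circularly shift X by 2 positions.

X[k-2] = [5, -2+5i, 3, -2-5i]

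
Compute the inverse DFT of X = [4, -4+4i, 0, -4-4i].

x[n] = (1/4) Σ(k=0 to 3) X[k] · e^(2πikn/4)

Computing each x[n]:
x[0] = -1
x[1] = -1
x[2] = 3
x[3] = 3

x = [-1, -1, 3, 3]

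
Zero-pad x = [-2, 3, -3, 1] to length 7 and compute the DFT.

Original 4-point DFT: [-1, 1-2i, -9, 1+2i]
Zero-padded 7-point DFT provides frequency interpolation.

DFT_7([x, 0, ...]) = [-1, -0.3629+0.1454i, 0.6588-3.4446i, -6.7959-4.6221i, -6.7959+4.6221i, 0.6588+3.4446i, -0.3629-0.1454i]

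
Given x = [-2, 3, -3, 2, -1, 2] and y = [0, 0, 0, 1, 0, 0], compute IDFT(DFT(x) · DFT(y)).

(x ⊛ y)[n] = Σ(m=0 to 5) x[m] · y[(n-m) mod 6]

Computing each output sample:
(x ⊛ y)[0] = 2
(x ⊛ y)[1] = -1
(x ⊛ y)[2] = 2
(x ⊛ y)[3] = -2
(x ⊛ y)[4] = 3
(x ⊛ y)[5] = -3

x ⊛ y = [2, -1, 2, -2, 3, -3]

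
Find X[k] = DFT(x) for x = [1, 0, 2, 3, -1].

X[k] = Σ(n=0 to 4) x[n] · ω_5^(nk)
where ω_5 = e^(-2πi/5)

Computing each X[k]:
X[0] = 5
X[1] = -3.3541-0.3633i
X[2] = 3.3541-1.5388i
X[3] = 3.3541+1.5388i
X[4] = -3.3541+0.3633i

X = [5, -3.3541-0.3633i, 3.3541-1.5388i, 3.3541+1.5388i, -3.3541+0.3633i]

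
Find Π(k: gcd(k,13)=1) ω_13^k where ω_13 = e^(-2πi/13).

The primitive 13th roots of unity are ω_13^k for k coprime to 13: k ∈ {1, 2, 3, 4, 5, 6, 7, 8, 9, 10, 11, 12}
Their product equals the constant term of the cyclotomic polynomial Φ_13(x) up to sign.
For n ≥ 3, the product of all primitive nth roots of unity is 1. (For n=1 it is 1; for n=2 it is -1.)

1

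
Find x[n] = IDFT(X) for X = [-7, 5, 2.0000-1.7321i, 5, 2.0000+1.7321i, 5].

x[n] = (1/6) Σ(k=0 to 5) X[k] · e^(2πikn/6)

Computing each x[n]:
x[0] = 2
x[1] = -1
x[2] = -2
x[3] = -3
x[4] = -1
x[5] = -2

x = [2, -1, -2, -3, -1, -2]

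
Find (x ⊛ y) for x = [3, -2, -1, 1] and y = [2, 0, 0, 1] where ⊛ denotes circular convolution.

(x ⊛ y)[n] = Σ(m=0 to 3) x[m] · y[(n-m) mod 4]

Computing each output sample:
(x ⊛ y)[0] = 4
(x ⊛ y)[1] = -5
(x ⊛ y)[2] = -1
(x ⊛ y)[3] = 5

x ⊛ y = [4, -5, -1, 5]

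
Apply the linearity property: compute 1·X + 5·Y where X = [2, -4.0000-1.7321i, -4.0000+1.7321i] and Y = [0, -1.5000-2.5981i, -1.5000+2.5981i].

By linearity: DFT(1x + 5y) = 1·DFT(x) + 5·DFT(y)
= 1·[2, -4.0000-1.7321i, -4.0000+1.7321i] + 5·[0, -1.5000-2.5981i, -1.5000+2.5981i]

Computing element-wise:
Z[0] = 1·(2) + 5·(0) = 2
Z[1] = 1·(-4.0000-1.7321i) + 5·(-1.5000-2.5981i) = -11.5000-14.7226i
Z[2] = 1·(-4.0000+1.7321i) + 5·(-1.5000+2.5981i) = -11.5000+14.7226i

DFT(1x + 5y) = 1·X + 5·Y = [2, -11.5000-14.7226i, -11.5000+14.7226i]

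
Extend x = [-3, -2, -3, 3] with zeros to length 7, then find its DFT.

Original 4-point DFT: [-5, 5i, -7, -5i]
Zero-padded 7-point DFT provides frequency interpolation.

DFT_7([x, 0, ...]) = [-5, -6.2823+3.1868i, 2.0184+2.9937i, -3.7361-4.4025i, -3.7361+4.4025i, 2.0184-2.9937i, -6.2823-3.1868i]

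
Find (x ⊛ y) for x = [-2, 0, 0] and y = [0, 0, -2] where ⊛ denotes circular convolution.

(x ⊛ y)[n] = Σ(m=0 to 2) x[m] · y[(n-m) mod 3]

Computing each output sample:
(x ⊛ y)[0] = 0
(x ⊛ y)[1] = 0
(x ⊛ y)[2] = 4

x ⊛ y = [0, 0, 4]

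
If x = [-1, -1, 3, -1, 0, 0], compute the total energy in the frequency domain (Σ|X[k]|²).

Parseval: Σ|x[n]|² = (1/N)Σ|X[k]|², so Σ|X[k]|² = N·Σ|x[n]|² = 6·12.0000

Σ|X[k]|² = N·Σ|x[n]|² = 6·12.0000 = 72.0000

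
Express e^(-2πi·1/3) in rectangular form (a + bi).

ω_3^1 = e^(-2πi·1/3)
= cos(-2π·1/3) + i·sin(-2π·1/3)
= cos(-2π/3) + i·sin(-2π/3)

ω_3^1 = cos(-2π/3) + i·sin(-2π/3) = -0.5000-0.8660i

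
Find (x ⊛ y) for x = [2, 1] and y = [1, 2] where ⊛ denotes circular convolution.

(x ⊛ y)[n] = Σ(m=0 to 1) x[m] · y[(n-m) mod 2]

Computing each output sample:
(x ⊛ y)[0] = 4
(x ⊛ y)[1] = 5

x ⊛ y = [4, 5]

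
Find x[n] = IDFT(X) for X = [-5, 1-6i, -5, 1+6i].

x[n] = (1/4) Σ(k=0 to 3) X[k] · e^(2πikn/4)

Computing each x[n]:
x[0] = -2
x[1] = 3
x[2] = -3
x[3] = -3

x = [-2, 3, -3, -3]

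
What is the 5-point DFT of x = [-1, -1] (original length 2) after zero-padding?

Original 2-point DFT: [-2, 0]
Zero-padded 5-point DFT provides frequency interpolation.

DFT_5([x, 0, ...]) = [-2, -1.3090+0.9511i, -0.1910+0.5878i, -0.1910-0.5878i, -1.3090-0.9511i]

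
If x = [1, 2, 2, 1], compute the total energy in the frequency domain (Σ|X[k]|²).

Parseval: Σ|x[n]|² = (1/N)Σ|X[k]|², so Σ|X[k]|² = N·Σ|x[n]|² = 4·10.0000

Σ|X[k]|² = N·Σ|x[n]|² = 4·10.0000 = 40.0000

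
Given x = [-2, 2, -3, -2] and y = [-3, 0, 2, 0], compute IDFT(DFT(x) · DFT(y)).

(x ⊛ y)[n] = Σ(m=0 to 3) x[m] · y[(n-m) mod 4]

Computing each output sample:
(x ⊛ y)[0] = 0
(x ⊛ y)[1] = -10
(x ⊛ y)[2] = 5
(x ⊛ y)[3] = 10

x ⊛ y = [0, -10, 5, 10]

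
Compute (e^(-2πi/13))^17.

Since ω_13^13 = 1, powers reduce modulo 13.
17 mod 13 = 4
So ω_13^17 = ω_13^4 = e^(-2πi·4/13)

ω_13^17 = ω_13^4 = -0.3546-0.9350i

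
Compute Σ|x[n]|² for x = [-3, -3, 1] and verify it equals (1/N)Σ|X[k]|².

Time domain:
Σ|x[n]|² = |-3|² + |-3|² + |1|² = 19.0000

Frequency domain:
(1/3)Σ|X[k]|² = (1/3)(|-5|² + |-2.0000+3.4641i|² + |-2.0000-3.4641i|²) = (1/3)·57.0000 = 19.0000

Both sides agree, confirming Parseval's theorem.

Σ|x[n]|² = (1/N)Σ|X[k]|² = 19.0000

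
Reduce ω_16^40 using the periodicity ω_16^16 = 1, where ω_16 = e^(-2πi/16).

Since ω_16^16 = 1, powers reduce modulo 16.
40 mod 16 = 8
So ω_16^40 = ω_16^8 = e^(-2πi·8/16)

ω_16^40 = ω_16^8 = -1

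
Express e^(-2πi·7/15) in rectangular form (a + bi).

ω_15^7 = e^(-2πi·7/15)
= cos(-2π·7/15) + i·sin(-2π·7/15)
= cos(-14π/15) + i·sin(-14π/15)

ω_15^7 = cos(-14π/15) + i·sin(-14π/15) = -0.9781-0.2079i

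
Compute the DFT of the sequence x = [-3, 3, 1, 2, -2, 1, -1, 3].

X[k] = Σ(n=0 to 7) x[n] · ω_8^(nk)
where ω_8 = e^(-2πi/8)

Computing each X[k]:
X[0] = 4
X[1] = 1.1213-2.7071i
X[2] = -5+1i
X[3] = -3.1213+1.2929i
X[4] = -14
X[5] = -3.1213-1.2929i
X[6] = -5-1i
X[7] = 1.1213+2.7071i

X = [4, 1.1213-2.7071i, -5+1i, -3.1213+1.2929i, -14, -3.1213-1.2929i, -5-1i, 1.1213+2.7071i]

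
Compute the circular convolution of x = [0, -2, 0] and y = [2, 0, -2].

(x ⊛ y)[n] = Σ(m=0 to 2) x[m] · y[(n-m) mod 3]

Computing each output sample:
(x ⊛ y)[0] = 4
(x ⊛ y)[1] = -4
(x ⊛ y)[2] = 0

x ⊛ y = [4, -4, 0]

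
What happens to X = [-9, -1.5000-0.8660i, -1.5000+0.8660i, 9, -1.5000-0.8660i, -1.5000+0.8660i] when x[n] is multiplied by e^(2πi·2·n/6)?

Modulation property: DFT(ω_6^(-2n)·x[n]) = X[(k-2) mod 6], so circularly shift X by 2 positions.

X[k-2] = [-1.5000-0.8660i, -1.5000+0.8660i, -9, -1.5000-0.8660i, -1.5000+0.8660i, 9]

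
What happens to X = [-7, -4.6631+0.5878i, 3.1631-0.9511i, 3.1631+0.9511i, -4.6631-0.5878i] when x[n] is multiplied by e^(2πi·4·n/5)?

Modulation property: DFT(ω_5^(-4n)·x[n]) = X[(k-4) mod 5], so circularly shift X by 4 positions.

X[k-4] = [-4.6631+0.5878i, 3.1631-0.9511i, 3.1631+0.9511i, -4.6631-0.5878i, -7]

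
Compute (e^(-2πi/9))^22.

Since ω_9^9 = 1, powers reduce modulo 9.
22 mod 9 = 4
So ω_9^22 = ω_9^4 = e^(-2πi·4/9)

ω_9^22 = ω_9^4 = -0.9397-0.3420i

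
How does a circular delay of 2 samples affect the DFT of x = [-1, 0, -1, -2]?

Time shift by 2: X_shifted[k] = ω_4^(2k) · X[k]
Shifted x = [-1, -2, -1, 0]

DFT(x[n-2]) = [-4, 2i, 0, -2i]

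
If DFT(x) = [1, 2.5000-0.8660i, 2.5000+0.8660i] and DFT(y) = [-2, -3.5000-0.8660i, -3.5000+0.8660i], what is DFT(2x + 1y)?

By linearity: DFT(2x + 1y) = 2·DFT(x) + 1·DFT(y)
= 2·[1, 2.5000-0.8660i, 2.5000+0.8660i] + 1·[-2, -3.5000-0.8660i, -3.5000+0.8660i]

Computing element-wise:
Z[0] = 2·(1) + 1·(-2) = 0
Z[1] = 2·(2.5000-0.8660i) + 1·(-3.5000-0.8660i) = 1.5000-2.5980i
Z[2] = 2·(2.5000+0.8660i) + 1·(-3.5000+0.8660i) = 1.5000+2.5980i

DFT(2x + 1y) = 2·X + 1·Y = [0, 1.5000-2.5980i, 1.5000+2.5980i]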